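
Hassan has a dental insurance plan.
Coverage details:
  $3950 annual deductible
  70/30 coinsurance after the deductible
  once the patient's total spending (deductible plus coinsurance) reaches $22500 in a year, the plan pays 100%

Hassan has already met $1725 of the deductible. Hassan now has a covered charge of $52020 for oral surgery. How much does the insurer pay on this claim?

$1725 of the $3950 deductible is already met, leaving $2225.
After the $2225 deductible portion, $52020 − $2225 = $49795 is subject to coinsurance.
Patient's 30% share of $49795 is $14938.50.
That puts the patient's cost at $2225 + $14938.50 = $17163.50 before any cap.
Year-to-date out-of-pocket becomes $1725 + $17163.50 = $18888.50, still under the $22500 maximum, so no cap applies.
Insurer pays the balance: $52020 − $17163.50 = $34856.50.

$34856.50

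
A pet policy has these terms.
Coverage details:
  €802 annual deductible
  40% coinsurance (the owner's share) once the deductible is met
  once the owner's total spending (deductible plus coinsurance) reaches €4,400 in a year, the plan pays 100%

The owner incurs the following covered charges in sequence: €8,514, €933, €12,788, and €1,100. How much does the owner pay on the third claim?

Bill 1, €8,514: €802 finishes the deductible; €7,712 goes to coinsurance; 40% of €7,712 = €3,084.80. Owner owes €3,886.80 (running OOP €3,886.80).
Bill 2, €933: 40% coinsurance on €933 = €373.20. Cost to owner: €373.20. OOP to date €4,260.
Bill 3, €12,788: deductible met; 40% of €12,788 = €5,115.20. Adding that to €4,260 gives €9,375.20, past the €4,400 cap; owner pays only €4,400 − €4,260 = €140.

€140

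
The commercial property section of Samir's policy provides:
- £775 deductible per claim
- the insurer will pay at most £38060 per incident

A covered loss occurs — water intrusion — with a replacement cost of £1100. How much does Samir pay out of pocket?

£775

After the deductible, £1100 − £775 = £325 remains.
£325 is within the £38060 limit, so the insurer pays £325.
Out of pocket: £1100 − £325 = £775.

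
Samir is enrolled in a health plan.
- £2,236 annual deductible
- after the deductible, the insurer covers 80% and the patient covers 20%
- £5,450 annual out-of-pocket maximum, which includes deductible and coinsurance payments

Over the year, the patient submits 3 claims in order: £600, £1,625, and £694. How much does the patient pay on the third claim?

£147.60

Bill 1, £600: all of it applies to the deductible. Patient pays £600; OOP now £600.
Bill 2, £1,625: all of it applies to the deductible. Patient owes £1,625 (running OOP £2,225).
Bill 3, £694: £11 finishes the deductible; £683 goes to coinsurance; coinsurance £683 × 20% = £136.60. Cost to patient: £147.60. OOP to date £2,372.60.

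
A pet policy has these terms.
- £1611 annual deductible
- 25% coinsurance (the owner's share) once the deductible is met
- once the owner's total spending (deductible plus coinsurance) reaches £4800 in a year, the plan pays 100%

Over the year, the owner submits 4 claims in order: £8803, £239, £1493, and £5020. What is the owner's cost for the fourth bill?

Claim 1 — £8803: £1611 finishes the deductible; £7192 goes to coinsurance; owner's 25% is £1798. Owner owes £3409 (running OOP £3409).
Claim 2 — £239: deductible met; 25% of £239 = £59.75. Owner pays £59.75; OOP now £3468.75.
Claim 3 — £1493: deductible already satisfied, so owner's share is 25% × £1493 = £373.25. Owner pays £373.25; OOP now £3842.
Claim 4 — £5020: deductible met; 25% of £5020 = £1255. That would push OOP to £5097, over the £4800 cap, so owner pays £4800 − £3842 = £958.

£958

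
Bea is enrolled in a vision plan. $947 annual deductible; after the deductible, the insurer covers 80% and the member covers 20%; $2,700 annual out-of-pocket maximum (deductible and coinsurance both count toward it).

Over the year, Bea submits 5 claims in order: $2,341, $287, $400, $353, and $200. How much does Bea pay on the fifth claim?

$40

#1 ($2,341): deductible takes $947, $1,394 remains; 20% of $1,394 = $278.80. Member owes $1,225.80 (running OOP $1,225.80).
#2 ($287): deductible met; 20% of $287 = $57.40. Member pays $57.40; OOP now $1,283.20.
#3 ($400): 20% coinsurance on $400 = $80. Member owes $80 (running OOP $1,363.20).
#4 ($353): 20% coinsurance on $353 = $70.60. Cost to member: $70.60. OOP to date $1,433.80.
#5 ($200): deductible already satisfied, so member's share is 20% × $200 = $40. Cost to member: $40. OOP to date $1,473.80.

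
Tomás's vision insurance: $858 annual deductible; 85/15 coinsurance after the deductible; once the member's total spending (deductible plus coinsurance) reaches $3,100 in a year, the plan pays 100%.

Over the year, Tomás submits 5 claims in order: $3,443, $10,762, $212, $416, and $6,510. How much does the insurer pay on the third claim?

$180.20

Bill 1, $3,443: $858 to deductible, leaving $2,585; member's 15% is $387.75. Member owes $1,245.75 (running OOP $1,245.75). Plan pays $3,443 − $1,245.75 = $2,197.25.
Bill 2, $10,762: deductible met; 15% of $10,762 = $1,614.30. Cost to member: $1,614.30. OOP to date $2,860.05. Insurer: $10,762 − $1,614.30 = $9,147.70.
Bill 3, $212: deductible met; 15% of $212 = $31.80. Member pays $31.80; OOP now $2,891.85. Insurer: $212 − $31.80 = $180.20.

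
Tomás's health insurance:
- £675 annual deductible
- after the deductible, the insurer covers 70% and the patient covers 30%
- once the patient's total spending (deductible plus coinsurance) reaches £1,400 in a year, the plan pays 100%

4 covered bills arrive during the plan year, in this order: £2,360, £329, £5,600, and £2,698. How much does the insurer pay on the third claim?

£5,479.20

Claim 1 — £2,360: £675 finishes the deductible; £1,685 goes to coinsurance; 30% of £1,685 = £505.50. Patient pays £1,180.50; OOP now £1,180.50. Insurer: £2,360 − £1,180.50 = £1,179.50.
Claim 2 — £329: deductible met; 30% of £329 = £98.70. Cost to patient: £98.70. OOP to date £1,279.20. Plan pays £329 − £98.70 = £230.30.
Claim 3 — £5,600: deductible met; 30% of £5,600 = £1,680. That would push OOP to £2,959.20, over the £1,400 cap, so patient pays £1,400 − £1,279.20 = £120.80. Plan pays £5,600 − £120.80 = £5,479.20.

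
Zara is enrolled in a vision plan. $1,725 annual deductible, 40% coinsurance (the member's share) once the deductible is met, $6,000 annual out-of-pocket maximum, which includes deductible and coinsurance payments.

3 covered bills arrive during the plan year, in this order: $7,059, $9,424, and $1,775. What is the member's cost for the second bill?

#1 ($7,059): deductible takes $1,725, $5,334 remains; 40% of $5,334 = $2,133.60. Member pays $3,858.60; OOP now $3,858.60.
#2 ($9,424): deductible met; 40% of $9,424 = $3,769.60. That would push OOP to $7,628.20, over the $6,000 cap, so member pays $6,000 − $3,858.60 = $2,141.40.

$2,141.40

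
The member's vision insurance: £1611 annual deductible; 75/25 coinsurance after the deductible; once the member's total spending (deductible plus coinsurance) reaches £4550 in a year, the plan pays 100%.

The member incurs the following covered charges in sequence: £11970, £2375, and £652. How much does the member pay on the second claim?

£349.25

Bill 1, £11970: deductible takes £1611, £10359 remains; member's 25% is £2589.75. Cost to member: £4200.75. OOP to date £4200.75.
Bill 2, £2375: deductible already satisfied, so member's share is 25% × £2375 = £593.75. OOP would hit £4794.50 > £4550, so the cap limits the member to £4550 − £4200.75 = £349.25.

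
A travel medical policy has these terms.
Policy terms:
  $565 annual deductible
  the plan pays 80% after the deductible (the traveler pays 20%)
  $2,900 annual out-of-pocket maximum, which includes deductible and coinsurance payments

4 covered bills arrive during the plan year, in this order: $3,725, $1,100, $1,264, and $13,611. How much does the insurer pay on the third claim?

Claim 1 ($3,725): $565 finishes the deductible; $3,160 goes to coinsurance; 20% of $3,160 = $632. Traveler pays $1,197; OOP now $1,197. Plan pays $3,725 − $1,197 = $2,528.
Claim 2 ($1,100): 20% coinsurance on $1,100 = $220. Traveler pays $220; OOP now $1,417. Plan pays $1,100 − $220 = $880.
Claim 3 ($1,264): deductible met; 20% of $1,264 = $252.80. Traveler owes $252.80 (running OOP $1,669.80). Plan pays $1,264 − $252.80 = $1,011.20.

$1,011.20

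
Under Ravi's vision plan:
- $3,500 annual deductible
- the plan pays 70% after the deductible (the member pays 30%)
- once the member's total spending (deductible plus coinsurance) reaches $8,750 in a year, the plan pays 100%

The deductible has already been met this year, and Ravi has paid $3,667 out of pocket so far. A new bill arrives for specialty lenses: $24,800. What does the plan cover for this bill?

The deductible is already satisfied, so the full bill goes to coinsurance.
Coinsurance: $24,800 × 30% = $7,440.
That would bring total out-of-pocket to $11,107, past the $8,750 cap. The member is capped at $8,750 − $3,667 = $5,083 on this claim.
The insurer covers the remainder: $24,800 − $5,083 = $19,717.

$19,717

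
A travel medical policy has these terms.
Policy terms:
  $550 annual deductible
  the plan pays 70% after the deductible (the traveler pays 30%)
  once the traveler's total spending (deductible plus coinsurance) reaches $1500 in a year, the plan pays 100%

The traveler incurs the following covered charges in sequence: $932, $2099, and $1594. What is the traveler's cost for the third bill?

#1 ($932): deductible takes $550, $382 remains; coinsurance $382 × 30% = $114.60. Cost to traveler: $664.60. OOP to date $664.60.
#2 ($2099): 30% coinsurance on $2099 = $629.70. Traveler owes $629.70 (running OOP $1294.30).
#3 ($1594): deductible met; 30% of $1594 = $478.20. That would push OOP to $1772.50, over the $1500 cap, so traveler pays $1500 − $1294.30 = $205.70.

$205.70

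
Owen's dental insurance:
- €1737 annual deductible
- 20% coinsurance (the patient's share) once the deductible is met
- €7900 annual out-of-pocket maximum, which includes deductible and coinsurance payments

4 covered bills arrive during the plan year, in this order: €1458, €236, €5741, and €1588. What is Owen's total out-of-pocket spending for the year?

€3194.20

Claim 1 (€1458): all of it applies to the deductible. Patient owes €1458 (running OOP €1458).
Claim 2 (€236): entire amount goes to the deductible. Patient pays €236; OOP now €1694.
Claim 3 (€5741): €43 finishes the deductible; €5698 goes to coinsurance; 20% of €5698 = €1139.60. Patient pays €1182.60; OOP now €2876.60.
Claim 4 (€1588): 20% coinsurance on €1588 = €317.60. Cost to patient: €317.60. OOP to date €3194.20.
Total paid by the patient: €1458 + €236 + €1182.60 + €317.60 = €3194.20.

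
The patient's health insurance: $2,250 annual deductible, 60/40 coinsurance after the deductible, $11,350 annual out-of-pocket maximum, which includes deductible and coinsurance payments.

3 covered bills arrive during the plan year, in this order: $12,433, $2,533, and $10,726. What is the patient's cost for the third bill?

#1 ($12,433): $2,250 finishes the deductible; $10,183 goes to coinsurance; 40% of $10,183 = $4,073.20. Cost to patient: $6,323.20. OOP to date $6,323.20.
#2 ($2,533): deductible already satisfied, so patient's share is 40% × $2,533 = $1,013.20. Patient pays $1,013.20; OOP now $7,336.40.
#3 ($10,726): deductible already satisfied, so patient's share is 40% × $10,726 = $4,290.40. OOP would hit $11,626.80 > $11,350, so the cap limits the patient to $11,350 − $7,336.40 = $4,013.60.

$4,013.60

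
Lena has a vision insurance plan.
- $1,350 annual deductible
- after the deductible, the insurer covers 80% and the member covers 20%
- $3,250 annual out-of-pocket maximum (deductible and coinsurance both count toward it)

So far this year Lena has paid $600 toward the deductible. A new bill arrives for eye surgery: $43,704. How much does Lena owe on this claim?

$2,650

Deductible still to meet: $1,350 − $600 = $750.
After the $750 deductible portion, $43,704 − $750 = $42,954 is subject to coinsurance.
Coinsurance: $42,954 × 20% = $8,590.80.
Member responsibility before any cap: $750 + $8,590.80 = $9,340.80.
That would bring total out-of-pocket to $9,940.80, past the $3,250 cap. The member is capped at $3,250 − $600 = $2,650 on this claim.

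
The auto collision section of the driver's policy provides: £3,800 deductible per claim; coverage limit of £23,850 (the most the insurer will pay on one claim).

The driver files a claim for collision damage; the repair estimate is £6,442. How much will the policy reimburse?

Subtract the deductible: £6,442 − £3,800 = £2,642.
That's under the £23,850 cap, so the insurer reimburses the full £2,642.

£2,642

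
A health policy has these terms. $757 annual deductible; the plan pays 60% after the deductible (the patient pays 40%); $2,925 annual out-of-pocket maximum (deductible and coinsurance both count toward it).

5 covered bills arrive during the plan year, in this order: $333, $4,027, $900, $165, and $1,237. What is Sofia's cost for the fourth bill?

$66

Claim 1 ($333): all of it applies to the deductible. Patient owes $333 (running OOP $333).
Claim 2 ($4,027): $424 to deductible, leaving $3,603; 40% of $3,603 = $1,441.20. Patient pays $1,865.20; OOP now $2,198.20.
Claim 3 ($900): 40% coinsurance on $900 = $360. Patient pays $360; OOP now $2,558.20.
Claim 4 ($165): deductible met; 40% of $165 = $66. Cost to patient: $66. OOP to date $2,624.20.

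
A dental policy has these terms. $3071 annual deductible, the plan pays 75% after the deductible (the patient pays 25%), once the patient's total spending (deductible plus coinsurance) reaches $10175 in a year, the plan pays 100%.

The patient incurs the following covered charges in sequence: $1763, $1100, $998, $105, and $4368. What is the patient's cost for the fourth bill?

#1 ($1763): entire amount goes to the deductible. Cost to patient: $1763. OOP to date $1763.
#2 ($1100): fully absorbed by the deductible. Patient owes $1100 (running OOP $2863).
#3 ($998): $208 to deductible, leaving $790; patient's 25% is $197.50. Patient pays $405.50; OOP now $3268.50.
#4 ($105): 25% coinsurance on $105 = $26.25. Patient pays $26.25; OOP now $3294.75.

$26.25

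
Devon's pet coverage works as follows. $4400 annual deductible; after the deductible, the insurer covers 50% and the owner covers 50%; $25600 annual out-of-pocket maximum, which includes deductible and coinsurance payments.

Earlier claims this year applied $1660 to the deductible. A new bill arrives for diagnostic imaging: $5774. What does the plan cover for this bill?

Remaining deductible: $4400 − $1660 = $2740.
That leaves $5774 − $2740 = $3034 for coinsurance.
Coinsurance: $3034 × 50% = $1517.
So the owner owes $2740 + $1517 = $4257 before any cap.
Year-to-date out-of-pocket becomes $1660 + $4257 = $5917, still under the $25600 maximum, so no cap applies.
The insurer covers the remainder: $5774 − $4257 = $1517.

$1517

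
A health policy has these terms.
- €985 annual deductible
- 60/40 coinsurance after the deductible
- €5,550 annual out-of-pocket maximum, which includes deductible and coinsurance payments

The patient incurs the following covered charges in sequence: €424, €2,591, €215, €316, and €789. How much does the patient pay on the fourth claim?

€126.40

#1 (€424): all of it applies to the deductible. Patient pays €424; OOP now €424.
#2 (€2,591): €561 to deductible, leaving €2,030; coinsurance €2,030 × 40% = €812. Cost to patient: €1,373. OOP to date €1,797.
#3 (€215): deductible already satisfied, so patient's share is 40% × €215 = €86. Patient owes €86 (running OOP €1,883).
#4 (€316): deductible met; 40% of €316 = €126.40. Cost to patient: €126.40. OOP to date €2,009.40.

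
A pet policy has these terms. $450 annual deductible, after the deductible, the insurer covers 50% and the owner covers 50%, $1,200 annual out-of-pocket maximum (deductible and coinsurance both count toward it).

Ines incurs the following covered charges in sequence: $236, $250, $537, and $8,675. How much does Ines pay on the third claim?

Claim 1 ($236): entire amount goes to the deductible. Owner pays $236; OOP now $236.
Claim 2 ($250): $214 finishes the deductible; $36 goes to coinsurance; 50% of $36 = $18. Owner owes $232 (running OOP $468).
Claim 3 ($537): 50% coinsurance on $537 = $268.50. Cost to owner: $268.50. OOP to date $736.50.

$268.50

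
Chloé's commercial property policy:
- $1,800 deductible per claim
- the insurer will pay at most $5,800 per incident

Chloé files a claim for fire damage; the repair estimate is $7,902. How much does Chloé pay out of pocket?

$2,102

After the deductible, $7,902 − $1,800 = $6,102 remains.
Since $6,102 > $5,800, the payout is capped at $5,800.
Business's share is the uncovered remainder: $7,902 − $5,800 = $2,102.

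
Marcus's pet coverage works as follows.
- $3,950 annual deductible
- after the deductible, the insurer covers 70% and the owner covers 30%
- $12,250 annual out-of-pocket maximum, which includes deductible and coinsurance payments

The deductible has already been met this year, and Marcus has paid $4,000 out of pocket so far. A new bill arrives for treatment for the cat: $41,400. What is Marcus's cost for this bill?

The deductible is already satisfied, so the full bill goes to coinsurance.
30% of $41,400 = $12,420 falls to the owner.
That would bring total out-of-pocket to $16,420, past the $12,250 cap. The owner is capped at $12,250 − $4,000 = $8,250 on this claim.

$8,250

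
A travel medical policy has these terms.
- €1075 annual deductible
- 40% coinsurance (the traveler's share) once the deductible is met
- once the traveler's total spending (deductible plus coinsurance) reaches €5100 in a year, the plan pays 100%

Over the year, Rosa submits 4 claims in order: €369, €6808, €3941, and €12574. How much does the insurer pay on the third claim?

Bill 1, €369: entire amount goes to the deductible. Traveler pays €369; OOP now €369. Plan pays €369 − €369 = €0.
Bill 2, €6808: €706 finishes the deductible; €6102 goes to coinsurance; coinsurance €6102 × 40% = €2440.80. Traveler owes €3146.80 (running OOP €3515.80). Insurer: €6808 − €3146.80 = €3661.20.
Bill 3, €3941: deductible met; 40% of €3941 = €1576.40. Traveler owes €1576.40 (running OOP €5092.20). Insurer: €3941 − €1576.40 = €2364.60.

€2364.60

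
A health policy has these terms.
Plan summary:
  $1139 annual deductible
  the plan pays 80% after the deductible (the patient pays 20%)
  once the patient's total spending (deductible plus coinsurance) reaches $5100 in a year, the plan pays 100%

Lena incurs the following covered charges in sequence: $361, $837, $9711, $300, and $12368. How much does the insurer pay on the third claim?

Claim 1 ($361): all of it applies to the deductible. Cost to patient: $361. OOP to date $361. Insurer: $361 − $361 = $0.
Claim 2 ($837): deductible takes $778, $59 remains; patient's 20% is $11.80. Cost to patient: $789.80. OOP to date $1150.80. Plan pays $837 − $789.80 = $47.20.
Claim 3 ($9711): 20% coinsurance on $9711 = $1942.20. Patient pays $1942.20; OOP now $3093. Plan pays $9711 − $1942.20 = $7768.80.

$7768.80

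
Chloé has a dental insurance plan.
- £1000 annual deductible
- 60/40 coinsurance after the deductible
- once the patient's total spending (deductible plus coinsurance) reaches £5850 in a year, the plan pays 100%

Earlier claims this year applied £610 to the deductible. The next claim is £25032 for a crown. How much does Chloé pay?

£5240

£610 of the £1000 deductible is already met, leaving £390.
The remaining £24642 (= £25032 − £390) moves to coinsurance.
40% of £24642 = £9856.80 falls to the patient.
Patient responsibility before any cap: £390 + £9856.80 = £10246.80.
Year-to-date out-of-pocket would reach £610 + £10246.80 = £10856.80, above the £5850 maximum, so the patient pays only £5850 − £610 = £5240.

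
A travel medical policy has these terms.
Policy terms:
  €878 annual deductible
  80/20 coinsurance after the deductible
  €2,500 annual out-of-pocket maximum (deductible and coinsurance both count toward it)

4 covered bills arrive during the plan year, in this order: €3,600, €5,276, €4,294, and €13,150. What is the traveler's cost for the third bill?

€22.40

Claim 1 — €3,600: deductible takes €878, €2,722 remains; coinsurance €2,722 × 20% = €544.40. Traveler owes €1,422.40 (running OOP €1,422.40).
Claim 2 — €5,276: 20% coinsurance on €5,276 = €1,055.20. Traveler owes €1,055.20 (running OOP €2,477.60).
Claim 3 — €4,294: 20% coinsurance on €4,294 = €858.80. OOP would hit €3,336.40 > €2,500, so the cap limits the traveler to €2,500 − €2,477.60 = €22.40.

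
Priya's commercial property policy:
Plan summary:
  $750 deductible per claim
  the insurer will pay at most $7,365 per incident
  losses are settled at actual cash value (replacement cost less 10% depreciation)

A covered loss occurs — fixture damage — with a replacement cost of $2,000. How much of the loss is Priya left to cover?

$950

Depreciate 10%: the covered value is $2,000 × 0.9 = $1,800.
Less the $750 deductible: $1,800 − $750 = $1,050.
$1,050 ≤ $7,365, so the limit doesn't bind; insurer pays $1,050.
Business's share is the uncovered remainder: $2,000 − $1,050 = $950.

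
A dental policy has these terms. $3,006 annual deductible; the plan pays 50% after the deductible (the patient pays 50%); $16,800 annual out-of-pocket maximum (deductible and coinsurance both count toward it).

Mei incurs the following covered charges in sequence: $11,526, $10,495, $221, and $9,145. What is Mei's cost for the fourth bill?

Bill 1, $11,526: $3,006 to deductible, leaving $8,520; patient's 50% is $4,260. Cost to patient: $7,266. OOP to date $7,266.
Bill 2, $10,495: 50% coinsurance on $10,495 = $5,247.50. Patient pays $5,247.50; OOP now $12,513.50.
Bill 3, $221: deductible already satisfied, so patient's share is 50% × $221 = $110.50. Cost to patient: $110.50. OOP to date $12,624.
Bill 4, $9,145: deductible met; 50% of $9,145 = $4,572.50. Adding that to $12,624 gives $17,196.50, past the $16,800 cap; patient pays only $16,800 − $12,624 = $4,176.

$4,176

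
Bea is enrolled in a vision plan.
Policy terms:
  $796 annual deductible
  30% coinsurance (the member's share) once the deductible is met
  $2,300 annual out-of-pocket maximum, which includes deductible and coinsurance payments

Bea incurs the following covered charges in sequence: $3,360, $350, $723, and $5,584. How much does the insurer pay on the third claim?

Claim 1 ($3,360): $796 to deductible, leaving $2,564; coinsurance $2,564 × 30% = $769.20. Member owes $1,565.20 (running OOP $1,565.20). Plan pays $3,360 − $1,565.20 = $1,794.80.
Claim 2 ($350): deductible met; 30% of $350 = $105. Member pays $105; OOP now $1,670.20. Plan pays $350 − $105 = $245.
Claim 3 ($723): 30% coinsurance on $723 = $216.90. Cost to member: $216.90. OOP to date $1,887.10. Insurer: $723 − $216.90 = $506.10.

$506.10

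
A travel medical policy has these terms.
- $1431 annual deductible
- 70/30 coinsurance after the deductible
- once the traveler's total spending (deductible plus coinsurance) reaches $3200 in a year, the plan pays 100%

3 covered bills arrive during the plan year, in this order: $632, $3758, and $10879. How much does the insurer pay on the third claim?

$9997.70

Claim 1 ($632): fully absorbed by the deductible. Traveler owes $632 (running OOP $632). Plan pays $632 − $632 = $0.
Claim 2 ($3758): $799 finishes the deductible; $2959 goes to coinsurance; coinsurance $2959 × 30% = $887.70. Cost to traveler: $1686.70. OOP to date $2318.70. Insurer: $3758 − $1686.70 = $2071.30.
Claim 3 ($10879): deductible already satisfied, so traveler's share is 30% × $10879 = $3263.70. OOP would hit $5582.40 > $3200, so the cap limits the traveler to $3200 − $2318.70 = $881.30. Plan pays $10879 − $881.30 = $9997.70.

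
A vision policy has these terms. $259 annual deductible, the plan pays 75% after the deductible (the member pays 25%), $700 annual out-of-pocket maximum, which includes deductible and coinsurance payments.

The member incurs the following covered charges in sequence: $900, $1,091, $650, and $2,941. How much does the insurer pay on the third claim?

$642

#1 ($900): deductible takes $259, $641 remains; 25% of $641 = $160.25. Cost to member: $419.25. OOP to date $419.25. Plan pays $900 − $419.25 = $480.75.
#2 ($1,091): deductible met; 25% of $1,091 = $272.75. Member owes $272.75 (running OOP $692). Plan pays $1,091 − $272.75 = $818.25.
#3 ($650): deductible already satisfied, so member's share is 25% × $650 = $162.50. Adding that to $692 gives $854.50, past the $700 cap; member pays only $700 − $692 = $8. Insurer: $650 − $8 = $642.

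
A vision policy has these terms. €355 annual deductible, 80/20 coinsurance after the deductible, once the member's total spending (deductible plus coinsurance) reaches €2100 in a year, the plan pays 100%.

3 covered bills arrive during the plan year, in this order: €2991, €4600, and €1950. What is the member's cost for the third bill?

Claim 1 — €2991: €355 to deductible, leaving €2636; 20% of €2636 = €527.20. Cost to member: €882.20. OOP to date €882.20.
Claim 2 — €4600: deductible met; 20% of €4600 = €920. Member owes €920 (running OOP €1802.20).
Claim 3 — €1950: deductible already satisfied, so member's share is 20% × €1950 = €390. Adding that to €1802.20 gives €2192.20, past the €2100 cap; member pays only €2100 − €1802.20 = €297.80.

€297.80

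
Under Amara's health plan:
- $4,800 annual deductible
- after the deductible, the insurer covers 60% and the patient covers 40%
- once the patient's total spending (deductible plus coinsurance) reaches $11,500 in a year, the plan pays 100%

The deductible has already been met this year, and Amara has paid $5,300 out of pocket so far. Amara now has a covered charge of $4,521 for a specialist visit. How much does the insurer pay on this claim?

$2,712.60

With the deductible met, the entire $4,521 is subject to coinsurance.
40% of $4,521 = $1,808.40 falls to the patient.
Total out-of-pocket so far would be $5,300 + $1,808.40 = $7,108.40, below the $11,500 cap — no reduction.
The insurer covers the remainder: $4,521 − $1,808.40 = $2,712.60.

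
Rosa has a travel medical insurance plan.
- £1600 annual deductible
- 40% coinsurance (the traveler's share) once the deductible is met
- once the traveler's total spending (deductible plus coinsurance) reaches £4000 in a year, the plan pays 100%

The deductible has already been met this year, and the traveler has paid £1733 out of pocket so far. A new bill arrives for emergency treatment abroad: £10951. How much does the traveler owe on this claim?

With the deductible met, the entire £10951 is subject to coinsurance.
Traveler's 40% share of £10951 is £4380.40.
Year-to-date out-of-pocket would reach £1733 + £4380.40 = £6113.40, above the £4000 maximum, so the traveler pays only £4000 − £1733 = £2267.

£2267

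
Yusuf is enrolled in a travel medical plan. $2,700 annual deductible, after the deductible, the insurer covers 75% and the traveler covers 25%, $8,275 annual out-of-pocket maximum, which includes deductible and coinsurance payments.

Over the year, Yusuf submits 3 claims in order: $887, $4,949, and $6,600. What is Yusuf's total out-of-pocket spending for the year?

Claim 1 — $887: entire amount goes to the deductible. Traveler pays $887; OOP now $887.
Claim 2 — $4,949: $1,813 to deductible, leaving $3,136; coinsurance $3,136 × 25% = $784. Traveler owes $2,597 (running OOP $3,484).
Claim 3 — $6,600: 25% coinsurance on $6,600 = $1,650. Cost to traveler: $1,650. OOP to date $5,134.
Total paid by the traveler: $887 + $2,597 + $1,650 = $5,134.

$5,134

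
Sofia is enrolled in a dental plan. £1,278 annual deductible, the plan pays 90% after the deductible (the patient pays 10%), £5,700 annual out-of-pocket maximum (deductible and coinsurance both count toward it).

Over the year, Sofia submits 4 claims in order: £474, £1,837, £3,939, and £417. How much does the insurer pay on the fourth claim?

Claim 1 (£474): all of it applies to the deductible. Cost to patient: £474. OOP to date £474. Plan pays £474 − £474 = £0.
Claim 2 (£1,837): £804 to deductible, leaving £1,033; coinsurance £1,033 × 10% = £103.30. Patient pays £907.30; OOP now £1,381.30. Plan pays £1,837 − £907.30 = £929.70.
Claim 3 (£3,939): deductible met; 10% of £3,939 = £393.90. Patient pays £393.90; OOP now £1,775.20. Plan pays £3,939 − £393.90 = £3,545.10.
Claim 4 (£417): deductible met; 10% of £417 = £41.70. Patient owes £41.70 (running OOP £1,816.90). Insurer: £417 − £41.70 = £375.30.

£375.30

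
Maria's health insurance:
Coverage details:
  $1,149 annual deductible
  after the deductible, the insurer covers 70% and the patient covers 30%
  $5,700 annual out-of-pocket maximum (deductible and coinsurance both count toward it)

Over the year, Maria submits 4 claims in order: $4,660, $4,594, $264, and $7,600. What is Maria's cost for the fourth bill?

#1 ($4,660): $1,149 finishes the deductible; $3,511 goes to coinsurance; patient's 30% is $1,053.30. Cost to patient: $2,202.30. OOP to date $2,202.30.
#2 ($4,594): deductible already satisfied, so patient's share is 30% × $4,594 = $1,378.20. Patient pays $1,378.20; OOP now $3,580.50.
#3 ($264): deductible met; 30% of $264 = $79.20. Patient pays $79.20; OOP now $3,659.70.
#4 ($7,600): 30% coinsurance on $7,600 = $2,280. Adding that to $3,659.70 gives $5,939.70, past the $5,700 cap; patient pays only $5,700 − $3,659.70 = $2,040.30.

$2,040.30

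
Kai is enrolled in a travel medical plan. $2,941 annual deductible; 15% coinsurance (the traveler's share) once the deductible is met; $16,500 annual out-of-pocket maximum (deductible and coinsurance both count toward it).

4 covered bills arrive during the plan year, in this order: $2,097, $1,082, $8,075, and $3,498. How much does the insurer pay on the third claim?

Claim 1 ($2,097): entire amount goes to the deductible. Cost to traveler: $2,097. OOP to date $2,097. Plan pays $2,097 − $2,097 = $0.
Claim 2 ($1,082): $844 finishes the deductible; $238 goes to coinsurance; 15% of $238 = $35.70. Cost to traveler: $879.70. OOP to date $2,976.70. Insurer: $1,082 − $879.70 = $202.30.
Claim 3 ($8,075): deductible already satisfied, so traveler's share is 15% × $8,075 = $1,211.25. Cost to traveler: $1,211.25. OOP to date $4,187.95. Insurer: $8,075 − $1,211.25 = $6,863.75.

$6,863.75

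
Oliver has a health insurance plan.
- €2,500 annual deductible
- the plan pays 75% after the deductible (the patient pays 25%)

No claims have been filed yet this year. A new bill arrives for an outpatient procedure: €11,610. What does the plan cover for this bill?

Nothing has been paid toward the €2,500 deductible, so the first €2,500 of this charge is applied there.
That leaves €11,610 − €2,500 = €9,110 for coinsurance.
Patient's 25% share of €9,110 is €2,277.50.
Patient responsibility: €2,500 + €2,277.50 = €4,777.50.
The plan picks up €11,610 − €4,777.50 = €6,832.50.

€6,832.50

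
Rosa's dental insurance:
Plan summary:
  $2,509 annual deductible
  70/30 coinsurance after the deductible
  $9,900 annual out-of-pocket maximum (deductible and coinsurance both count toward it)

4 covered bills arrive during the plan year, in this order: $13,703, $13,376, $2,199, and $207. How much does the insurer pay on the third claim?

#1 ($13,703): deductible takes $2,509, $11,194 remains; coinsurance $11,194 × 30% = $3,358.20. Patient pays $5,867.20; OOP now $5,867.20. Plan pays $13,703 − $5,867.20 = $7,835.80.
#2 ($13,376): 30% coinsurance on $13,376 = $4,012.80. Cost to patient: $4,012.80. OOP to date $9,880. Plan pays $13,376 − $4,012.80 = $9,363.20.
#3 ($2,199): 30% coinsurance on $2,199 = $659.70. That would push OOP to $10,539.70, over the $9,900 cap, so patient pays $9,900 − $9,880 = $20. Insurer: $2,199 − $20 = $2,179.

$2,179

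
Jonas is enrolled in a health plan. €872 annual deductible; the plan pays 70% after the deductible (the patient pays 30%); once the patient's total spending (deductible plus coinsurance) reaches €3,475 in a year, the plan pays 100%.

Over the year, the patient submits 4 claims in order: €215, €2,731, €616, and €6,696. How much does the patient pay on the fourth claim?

#1 (€215): fully absorbed by the deductible. Cost to patient: €215. OOP to date €215.
#2 (€2,731): €657 finishes the deductible; €2,074 goes to coinsurance; coinsurance €2,074 × 30% = €622.20. Patient owes €1,279.20 (running OOP €1,494.20).
#3 (€616): deductible already satisfied, so patient's share is 30% × €616 = €184.80. Cost to patient: €184.80. OOP to date €1,679.
#4 (€6,696): deductible met; 30% of €6,696 = €2,008.80. That would push OOP to €3,687.80, over the €3,475 cap, so patient pays €3,475 − €1,679 = €1,796.

€1,796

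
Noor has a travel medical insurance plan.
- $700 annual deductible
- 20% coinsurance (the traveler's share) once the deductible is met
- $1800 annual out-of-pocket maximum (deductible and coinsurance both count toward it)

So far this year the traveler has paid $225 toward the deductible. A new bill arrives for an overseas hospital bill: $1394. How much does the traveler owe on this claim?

Deductible still to meet: $700 − $225 = $475.
That leaves $1394 − $475 = $919 for coinsurance.
Traveler's 20% share of $919 is $183.80.
Traveler responsibility before any cap: $475 + $183.80 = $658.80.
Cumulative spending $225 + $658.80 = $883.80 stays under the $1800 maximum.

$658.80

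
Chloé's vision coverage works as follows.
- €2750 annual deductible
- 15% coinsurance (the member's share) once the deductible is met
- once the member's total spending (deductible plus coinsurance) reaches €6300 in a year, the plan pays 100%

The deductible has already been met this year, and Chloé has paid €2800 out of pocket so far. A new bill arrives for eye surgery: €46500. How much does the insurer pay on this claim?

The deductible is already satisfied, so the full bill goes to coinsurance.
Member's 15% share of €46500 is €6975.
Adding €6975 to the €2800 already spent would give €9775, which exceeds the €6300 cap; the member pays just €6300 − €2800 = €3500.
The plan picks up €46500 − €3500 = €43000.

€43000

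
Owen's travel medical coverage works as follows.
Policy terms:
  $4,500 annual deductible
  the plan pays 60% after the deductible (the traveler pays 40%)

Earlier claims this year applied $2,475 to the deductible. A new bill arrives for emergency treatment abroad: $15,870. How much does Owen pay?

$7,563

Deductible still to meet: $4,500 − $2,475 = $2,025.
After the $2,025 deductible portion, $15,870 − $2,025 = $13,845 is subject to coinsurance.
40% of $13,845 = $5,538 falls to the traveler.
Traveler responsibility: $2,025 + $5,538 = $7,563.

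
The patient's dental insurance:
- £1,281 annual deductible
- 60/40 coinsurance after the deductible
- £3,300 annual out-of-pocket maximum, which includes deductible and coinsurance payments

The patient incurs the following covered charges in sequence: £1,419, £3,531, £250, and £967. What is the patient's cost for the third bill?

Claim 1 — £1,419: £1,281 to deductible, leaving £138; 40% of £138 = £55.20. Patient pays £1,336.20; OOP now £1,336.20.
Claim 2 — £3,531: 40% coinsurance on £3,531 = £1,412.40. Patient pays £1,412.40; OOP now £2,748.60.
Claim 3 — £250: deductible already satisfied, so patient's share is 40% × £250 = £100. Patient owes £100 (running OOP £2,848.60).

£100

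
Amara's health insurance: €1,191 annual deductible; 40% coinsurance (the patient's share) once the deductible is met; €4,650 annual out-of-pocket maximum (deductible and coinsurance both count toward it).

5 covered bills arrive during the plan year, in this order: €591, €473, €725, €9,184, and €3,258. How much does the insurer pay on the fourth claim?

€5,964.20

Bill 1, €591: entire amount goes to the deductible. Cost to patient: €591. OOP to date €591. Plan pays €591 − €591 = €0.
Bill 2, €473: all of it applies to the deductible. Patient pays €473; OOP now €1,064. Plan pays €473 − €473 = €0.
Bill 3, €725: €127 finishes the deductible; €598 goes to coinsurance; 40% of €598 = €239.20. Cost to patient: €366.20. OOP to date €1,430.20. Insurer: €725 − €366.20 = €358.80.
Bill 4, €9,184: deductible already satisfied, so patient's share is 40% × €9,184 = €3,673.60. That would push OOP to €5,103.80, over the €4,650 cap, so patient pays €4,650 − €1,430.20 = €3,219.80. Insurer: €9,184 − €3,219.80 = €5,964.20.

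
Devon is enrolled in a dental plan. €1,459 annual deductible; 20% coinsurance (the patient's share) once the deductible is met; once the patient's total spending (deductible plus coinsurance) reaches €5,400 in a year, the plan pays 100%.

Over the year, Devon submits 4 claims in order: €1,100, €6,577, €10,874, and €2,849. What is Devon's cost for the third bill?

€2,174.80

Claim 1 — €1,100: all of it applies to the deductible. Cost to patient: €1,100. OOP to date €1,100.
Claim 2 — €6,577: €359 finishes the deductible; €6,218 goes to coinsurance; coinsurance €6,218 × 20% = €1,243.60. Patient owes €1,602.60 (running OOP €2,702.60).
Claim 3 — €10,874: deductible already satisfied, so patient's share is 20% × €10,874 = €2,174.80. Cost to patient: €2,174.80. OOP to date €4,877.40.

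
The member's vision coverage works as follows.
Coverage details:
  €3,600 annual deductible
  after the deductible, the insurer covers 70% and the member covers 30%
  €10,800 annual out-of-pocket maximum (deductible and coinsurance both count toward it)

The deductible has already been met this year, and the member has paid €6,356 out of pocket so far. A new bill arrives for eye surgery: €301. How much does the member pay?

With the deductible met, the entire €301 is subject to coinsurance.
30% of €301 = €90.30 falls to the member.
Year-to-date out-of-pocket becomes €6,356 + €90.30 = €6,446.30, still under the €10,800 maximum, so no cap applies.

€90.30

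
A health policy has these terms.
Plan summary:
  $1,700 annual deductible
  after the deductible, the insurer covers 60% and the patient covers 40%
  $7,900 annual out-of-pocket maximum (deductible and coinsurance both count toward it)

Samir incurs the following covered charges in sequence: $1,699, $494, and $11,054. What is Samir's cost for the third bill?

Claim 1 ($1,699): entire amount goes to the deductible. Patient owes $1,699 (running OOP $1,699).
Claim 2 ($494): $1 to deductible, leaving $493; patient's 40% is $197.20. Patient owes $198.20 (running OOP $1,897.20).
Claim 3 ($11,054): deductible already satisfied, so patient's share is 40% × $11,054 = $4,421.60. Patient pays $4,421.60; OOP now $6,318.80.

$4,421.60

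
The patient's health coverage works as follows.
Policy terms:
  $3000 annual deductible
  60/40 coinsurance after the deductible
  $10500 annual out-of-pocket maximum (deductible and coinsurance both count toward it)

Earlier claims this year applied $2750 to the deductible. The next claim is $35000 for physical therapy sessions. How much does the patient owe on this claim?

$7750

$2750 of the $3000 deductible is already met, leaving $250.
The remaining $34750 (= $35000 − $250) moves to coinsurance.
Patient's 40% share of $34750 is $13900.
Patient responsibility before any cap: $250 + $13900 = $14150.
Adding $14150 to the $2750 already spent would give $16900, which exceeds the $10500 cap; the patient pays just $10500 − $2750 = $7750.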